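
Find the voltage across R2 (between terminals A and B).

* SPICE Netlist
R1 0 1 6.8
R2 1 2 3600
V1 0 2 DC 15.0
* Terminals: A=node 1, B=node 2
R1 and R2 are in series across V1 (node 0 → node 1 → node 2), and the output A–B is taken across R2, so this is a voltage divider.
Series current: I = V1/(R1 + R2) = 15/(6.8 + 3600) = 15/3607 = 0.004159 A
V_R2 = I × R2 = V1 × R2/(R1 + R2) = 15 × 3600/3607 = 14.97 V

Final answer: 14.97 V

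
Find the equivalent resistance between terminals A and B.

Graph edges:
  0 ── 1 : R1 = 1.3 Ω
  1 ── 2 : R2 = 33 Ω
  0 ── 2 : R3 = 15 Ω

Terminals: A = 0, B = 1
Reduce the network between node 0 (A) and node 1 (B) by series/parallel combination:
  Rs1 = R3 + R2 (series, joined only at node 2) = 15 + 33 = 48 Ω
  Rp1 = R1 ‖ Rs1 (parallel, both between nodes 0 and 1) = 1/(1/1.3 + 1/48) = 1.266 Ω
R_eq = 1.266 Ω

Final answer: 1.266 Ω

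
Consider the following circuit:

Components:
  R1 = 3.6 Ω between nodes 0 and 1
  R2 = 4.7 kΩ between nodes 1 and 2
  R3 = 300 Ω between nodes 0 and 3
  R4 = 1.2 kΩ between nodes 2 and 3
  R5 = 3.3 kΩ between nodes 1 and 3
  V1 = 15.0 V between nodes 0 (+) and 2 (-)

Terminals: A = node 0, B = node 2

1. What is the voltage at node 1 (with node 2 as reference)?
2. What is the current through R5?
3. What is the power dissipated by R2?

Nodal analysis, taking node 2 as the 0 V reference.
Source V1 fixes V_0 = 15 V.
KCL at each unknown node (sum of currents leaving = 0; resistances in Ω):
  Node 1: (V_1 - 15)/3.6 + (V_1 - 0)/4700 + (V_1 - V_3)/3300 = 0
  Node 3: (V_3 - 15)/300 + (V_3 - 0)/1200 + (V_3 - V_1)/3300 = 0
Collecting terms (coefficients in siemens):
  0.2783·V_1 - 0.000303·V_3 = 4.167
  0.00447·V_3 - 0.000303·V_1 = 0.05
Determinant D = (0.2783)(0.00447) - (-0.000303)(-0.000303) = 0.001244
V_1 = [(4.167)(0.00447) - (-0.000303)(0.05)]/D = 14.99 V
V_3 = [(0.2783)(0.05) - (4.167)(-0.000303)]/D = 12.2 V
Part 1:
  Read off the nodal solution: V_1 = 14.99 V
Part 2:
  I_R5 = (V_1 - V_3)/R5 = (14.99 - 12.2)/3300 = 0.0008434 A
  Magnitude: I_R5 = 0.0008434 A
Part 3:
  I_R2 = (V_1 - V_2)/R2 = (14.99 - 0)/4700 = 0.003188 A
  P_R2 = I_R2² × R2 = (0.003188)² × 4700 = 0.04778 W

Final answers:
1. V_1 = 14.99 V
2. I_R5 = 0.0008434 A
3. P_R2 = 0.04778 W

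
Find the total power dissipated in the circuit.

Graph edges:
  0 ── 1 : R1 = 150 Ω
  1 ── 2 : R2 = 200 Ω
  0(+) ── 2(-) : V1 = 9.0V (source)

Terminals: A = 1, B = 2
Nodal analysis, taking node 2 as the 0 V reference.
Source V1 fixes V_0 = 9 V.
KCL at each unknown node (sum of currents leaving = 0; resistances in Ω):
  Node 1: (V_1 - 9)/150 + (V_1 - 0)/200 = 0
Collecting terms: 0.01167 × V_1 = 0.06  =>  V_1 = 5.143 V
Power in each resistor, P = (ΔV)²/R:
  P_R1 = (9 - 5.143)²/150 = 0.09918 W
  P_R2 = (5.143 - 0)²/200 = 0.1322 W
P_total = P_R1 + P_R2 = 0.2314 W

Final answer: 0.2314 W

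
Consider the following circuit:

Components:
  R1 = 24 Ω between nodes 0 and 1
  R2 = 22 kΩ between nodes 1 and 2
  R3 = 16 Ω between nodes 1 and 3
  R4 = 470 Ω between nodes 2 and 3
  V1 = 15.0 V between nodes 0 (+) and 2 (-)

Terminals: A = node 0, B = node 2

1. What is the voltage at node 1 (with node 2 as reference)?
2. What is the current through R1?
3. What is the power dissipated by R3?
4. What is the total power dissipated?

Nodal analysis, taking node 2 as the 0 V reference.
Source V1 fixes V_0 = 15 V.
KCL at each unknown node (sum of currents leaving = 0; resistances in Ω):
  Node 1: (V_1 - 15)/24 + (V_1 - 0)/22000 + (V_1 - V_3)/16 = 0
  Node 3: (V_3 - V_1)/16 + (V_3 - 0)/470 = 0
Collecting terms (coefficients in siemens):
  0.1042·V_1 - 0.0625·V_3 = 0.625
  0.06463·V_3 - 0.0625·V_1 = 0
Determinant D = (0.1042)(0.06463) - (-0.0625)(-0.0625) = 0.002829
V_1 = [(0.625)(0.06463) - (-0.0625)(0)]/D = 14.28 V
V_3 = [(0.1042)(0) - (0.625)(-0.0625)]/D = 13.81 V
Part 1:
  Read off the nodal solution: V_1 = 14.28 V
Part 2:
  I_R1 = (V_0 - V_1)/R1 = (15 - 14.28)/24 = 0.03003 A
  Magnitude: I_R1 = 0.03003 A
Part 3:
  I_R3 = (V_1 - V_3)/R3 = (14.28 - 13.81)/16 = 0.02938 A
  P_R3 = I_R3² × R3 = (0.02938)² × 16 = 0.01381 W
Part 4:
  Power in each resistor, P = (ΔV)²/R:
    P_R1 = (15 - 14.28)²/24 = 0.02164 W
    P_R2 = (14.28 - 0)²/22000 = 0.009268 W
    P_R3 = (14.28 - 13.81)²/16 = 0.01381 W
    P_R4 = (0 - 13.81)²/470 = 0.4057 W
  P_total = P_R1 + P_R2 + P_R3 + P_R4 = 0.4505 W

Final answers:
1. V_1 = 14.28 V
2. I_R1 = 0.03003 A
3. P_R3 = 0.01381 W
4. P_total = 0.4505 W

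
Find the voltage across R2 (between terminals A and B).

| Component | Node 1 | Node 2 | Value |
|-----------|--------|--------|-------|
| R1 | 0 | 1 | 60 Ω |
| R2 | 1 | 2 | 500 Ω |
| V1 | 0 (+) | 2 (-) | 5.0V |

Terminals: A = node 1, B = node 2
R1 and R2 are in series across V1 (node 0 → node 1 → node 2), and the output A–B is taken across R2, so this is a voltage divider.
Series current: I = V1/(R1 + R2) = 5/(60 + 500) = 5/560 = 0.008929 A
V_R2 = I × R2 = V1 × R2/(R1 + R2) = 5 × 500/560 = 4.464 V

Final answer: 4.464 V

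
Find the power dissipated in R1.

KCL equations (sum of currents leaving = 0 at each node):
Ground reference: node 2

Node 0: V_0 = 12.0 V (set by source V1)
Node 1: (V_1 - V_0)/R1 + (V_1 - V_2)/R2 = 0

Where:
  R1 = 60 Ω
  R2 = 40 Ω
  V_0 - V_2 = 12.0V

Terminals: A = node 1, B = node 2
Nodal analysis, taking node 2 as the 0 V reference.
Source V1 fixes V_0 = 12 V.
KCL at each unknown node (sum of currents leaving = 0; resistances in Ω):
  Node 1: (V_1 - 12)/60 + (V_1 - 0)/40 = 0
Collecting terms: 0.04167 × V_1 = 0.2  =>  V_1 = 4.8 V
I_R1 = (V_0 - V_1)/R1 = (12 - 4.8)/60 = 0.12 A
P_R1 = I_R1² × R1 = (0.12)² × 60 = 0.864 W

Final answer: 0.864 W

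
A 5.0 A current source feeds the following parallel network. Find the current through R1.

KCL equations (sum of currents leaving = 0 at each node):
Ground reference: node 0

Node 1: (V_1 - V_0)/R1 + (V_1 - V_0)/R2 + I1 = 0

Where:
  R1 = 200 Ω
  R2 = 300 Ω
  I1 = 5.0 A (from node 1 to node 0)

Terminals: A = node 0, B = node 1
All resistors sit directly between nodes 0 and 1, so they are in parallel and share one voltage V; the full source current 5 A splits among them.
1/R_par = 1/200 + 1/300 = 0.008333 S  =>  R_par = 120 Ω
V = I × R_par = 5 × 120 = 600 V
I_R1 = V/R1 = 600/200 = 3 A

Final answer: 3 A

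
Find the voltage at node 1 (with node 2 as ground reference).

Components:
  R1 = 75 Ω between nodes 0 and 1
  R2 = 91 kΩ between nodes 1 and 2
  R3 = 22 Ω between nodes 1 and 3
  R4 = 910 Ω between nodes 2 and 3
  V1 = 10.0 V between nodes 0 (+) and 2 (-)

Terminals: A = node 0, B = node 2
Nodal analysis, taking node 2 as the 0 V reference.
Source V1 fixes V_0 = 10 V.
KCL at each unknown node (sum of currents leaving = 0; resistances in Ω):
  Node 1: (V_1 - 10)/75 + (V_1 - 0)/91000 + (V_1 - V_3)/22 = 0
  Node 3: (V_3 - V_1)/22 + (V_3 - 0)/910 = 0
Collecting terms (coefficients in siemens):
  0.0588·V_1 - 0.04545·V_3 = 0.1333
  0.04655·V_3 - 0.04545·V_1 = 0
Determinant D = (0.0588)(0.04655) - (-0.04545)(-0.04545) = 0.0006712
V_1 = [(0.1333)(0.04655) - (-0.04545)(0)]/D = 9.248 V
V_3 = [(0.0588)(0) - (0.1333)(-0.04545)]/D = 9.03 V
The requested potential is V_1 = 9.248 V.

Final answer: V_1 = 9.248 V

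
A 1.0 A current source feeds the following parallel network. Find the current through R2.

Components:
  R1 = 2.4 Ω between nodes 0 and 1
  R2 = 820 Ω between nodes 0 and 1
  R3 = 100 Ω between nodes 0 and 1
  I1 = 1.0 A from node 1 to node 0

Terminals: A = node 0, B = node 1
All resistors sit directly between nodes 0 and 1, so they are in parallel and share one voltage V; the full source current 1 A splits among them.
1/R_par = 1/2.4 + 1/820 + 1/100 = 0.4279 S  =>  R_par = 2.337 Ω
V = I × R_par = 1 × 2.337 = 2.337 V
I_R2 = V/R2 = 2.337/820 = 0.00285 A

Final answer: 0.00285 A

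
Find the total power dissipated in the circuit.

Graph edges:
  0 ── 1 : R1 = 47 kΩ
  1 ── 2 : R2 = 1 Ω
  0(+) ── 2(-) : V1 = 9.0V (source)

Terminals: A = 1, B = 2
Nodal analysis, taking node 2 as the 0 V reference.
Source V1 fixes V_0 = 9 V.
KCL at each unknown node (sum of currents leaving = 0; resistances in Ω):
  Node 1: (V_1 - 9)/47000 + (V_1 - 0)/1 = 0
Collecting terms: 1 × V_1 = 0.0001915  =>  V_1 = 0.0001915 V
Power in each resistor, P = (ΔV)²/R:
  P_R1 = (9 - 0.0001915)²/47000 = 0.001723 W
  P_R2 = (0.0001915 - 0)²/1 = 0.00000003667 W
P_total = P_R1 + P_R2 = 0.001723 W

Final answer: 0.001723 W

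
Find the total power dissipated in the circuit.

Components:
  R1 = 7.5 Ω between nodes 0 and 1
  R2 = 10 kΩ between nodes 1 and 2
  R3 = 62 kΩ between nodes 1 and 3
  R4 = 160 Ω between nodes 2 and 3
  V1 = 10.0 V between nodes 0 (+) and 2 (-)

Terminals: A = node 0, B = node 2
Nodal analysis, taking node 2 as the 0 V reference.
Source V1 fixes V_0 = 10 V.
KCL at each unknown node (sum of currents leaving = 0; resistances in Ω):
  Node 1: (V_1 - 10)/7.5 + (V_1 - 0)/10000 + (V_1 - V_3)/62000 = 0
  Node 3: (V_3 - V_1)/62000 + (V_3 - 0)/160 = 0
Collecting terms (coefficients in siemens):
  0.1334·V_1 - 0.00001613·V_3 = 1.333
  0.006266·V_3 - 0.00001613·V_1 = 0
Determinant D = (0.1334)(0.006266) - (-0.00001613)(-0.00001613) = 0.0008362
V_1 = [(1.333)(0.006266) - (-0.00001613)(0)]/D = 9.991 V
V_3 = [(0.1334)(0) - (1.333)(-0.00001613)]/D = 0.02572 V
Power in each resistor, P = (ΔV)²/R:
  P_R1 = (10 - 9.991)²/7.5 = 0.00001009 W
  P_R2 = (9.991 - 0)²/10000 = 0.009983 W
  P_R3 = (9.991 - 0.02572)²/62000 = 0.001602 W
  P_R4 = (0 - 0.02572)²/160 = 0.000004134 W
P_total = P_R1 + P_R2 + P_R3 + P_R4 = 0.0116 W

Final answer: 0.0116 W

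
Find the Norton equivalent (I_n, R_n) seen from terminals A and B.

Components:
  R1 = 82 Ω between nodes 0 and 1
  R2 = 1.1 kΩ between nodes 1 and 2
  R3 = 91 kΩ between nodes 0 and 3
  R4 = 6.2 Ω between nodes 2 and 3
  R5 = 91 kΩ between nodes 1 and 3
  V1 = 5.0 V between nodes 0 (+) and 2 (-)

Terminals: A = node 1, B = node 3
Find the Thévenin equivalent first; then I_n = V_th/R_th and R_n = R_th.
Step 1 — V_th is the open-circuit voltage V_A - V_B (nothing connected across the terminals).
Nodal analysis, taking node 2 as the 0 V reference.
Source V1 fixes V_0 = 5 V.
KCL at each unknown node (sum of currents leaving = 0; resistances in Ω):
  Node 1: (V_1 - 5)/82 + (V_1 - 0)/1100 + (V_1 - V_3)/91000 = 0
  Node 3: (V_3 - 5)/91000 + (V_3 - 0)/6.2 + (V_3 - V_1)/91000 = 0
Collecting terms (coefficients in siemens):
  0.01312·V_1 - 0.00001099·V_3 = 0.06098
  0.1613·V_3 - 0.00001099·V_1 = 0.00005495
Determinant D = (0.01312)(0.1613) - (-0.00001099)(-0.00001099) = 0.002116
V_1 = [(0.06098)(0.1613) - (-0.00001099)(0.00005495)]/D = 4.649 V
V_3 = [(0.01312)(0.00005495) - (0.06098)(-0.00001099)]/D = 0.0006573 V
V_th = V_1 - V_3 = 4.649 - 0.0006573 = 4.649 V
Step 2 — R_th: zero the source — replace V1 by a short circuit (node 2 merges into node 0) — and find the resistance seen between A (node 1) and B (node 3).
Reduce the network between node 1 (A) and node 3 (B) by series/parallel combination:
  Rp1 = R1 ‖ R2 (parallel, both between nodes 0 and 1) = 1/(1/82 + 1/1100) = 76.31 Ω
  Rp2 = R3 ‖ R4 (parallel, both between nodes 0 and 3) = 1/(1/91000 + 1/6.2) = 6.2 Ω
  Rs1 = Rp1 + Rp2 (series, joined only at node 0) = 76.31 + 6.2 = 82.51 Ω
  Rp3 = R5 ‖ Rs1 (parallel, both between nodes 1 and 3) = 1/(1/91000 + 1/82.51) = 82.44 Ω
R_th = 82.44 Ω
I_n = V_th/R_th = 4.649/82.44 = 0.05639 A, and R_n = R_th = 82.44 Ω

Final answer: I_n = 0.05639 A, R_n = 82.44 Ω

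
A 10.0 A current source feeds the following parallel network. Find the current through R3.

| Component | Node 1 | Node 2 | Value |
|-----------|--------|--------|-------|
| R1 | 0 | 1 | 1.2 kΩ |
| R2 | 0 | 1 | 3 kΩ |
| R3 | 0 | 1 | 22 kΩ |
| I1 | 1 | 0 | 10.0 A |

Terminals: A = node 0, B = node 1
All resistors sit directly between nodes 0 and 1, so they are in parallel and share one voltage V; the full source current 10 A splits among them.
1/R_par = 1/1200 + 1/3000 + 1/22000 = 0.001212 S  =>  R_par = 825 Ω
V = I × R_par = 10 × 825 = 8250 V
I_R3 = V/R3 = 8250/22000 = 0.375 A

Final answer: 0.375 A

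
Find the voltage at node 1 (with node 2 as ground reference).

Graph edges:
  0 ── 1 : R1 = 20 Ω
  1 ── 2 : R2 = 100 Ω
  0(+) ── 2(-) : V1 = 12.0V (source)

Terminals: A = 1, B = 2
Nodal analysis, taking node 2 as the 0 V reference.
Source V1 fixes V_0 = 12 V.
KCL at each unknown node (sum of currents leaving = 0; resistances in Ω):
  Node 1: (V_1 - 12)/20 + (V_1 - 0)/100 = 0
Collecting terms: 0.06 × V_1 = 0.6  =>  V_1 = 10 V
The requested potential is V_1 = 10 V.

Final answer: V_1 = 10 V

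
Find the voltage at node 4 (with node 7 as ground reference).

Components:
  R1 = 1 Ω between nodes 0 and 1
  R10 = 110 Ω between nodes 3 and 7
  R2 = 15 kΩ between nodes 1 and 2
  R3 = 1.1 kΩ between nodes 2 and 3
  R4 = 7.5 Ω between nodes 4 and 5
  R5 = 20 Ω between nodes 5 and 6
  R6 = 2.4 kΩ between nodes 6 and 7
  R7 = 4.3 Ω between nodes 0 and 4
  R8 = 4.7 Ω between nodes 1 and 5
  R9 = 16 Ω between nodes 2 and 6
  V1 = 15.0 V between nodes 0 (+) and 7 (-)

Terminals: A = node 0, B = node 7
Nodal analysis, taking node 7 as the 0 V reference.
Source V1 fixes V_0 = 15 V.
KCL at each unknown node (sum of currents leaving = 0; resistances in Ω):
  Node 1: (V_1 - 15)/1 + (V_1 - V_2)/15000 + (V_1 - V_5)/4.7 = 0
  Node 2: (V_2 - V_1)/15000 + (V_2 - V_3)/1100 + (V_2 - V_6)/16 = 0
  Node 3: (V_3 - V_2)/1100 + (V_3 - 0)/110 = 0
  Node 4: (V_4 - V_5)/7.5 + (V_4 - 15)/4.3 = 0
  Node 5: (V_5 - V_4)/7.5 + (V_5 - V_6)/20 + (V_5 - V_1)/4.7 = 0
  Node 6: (V_6 - V_5)/20 + (V_6 - 0)/2400 + (V_6 - V_2)/16 = 0
Collecting terms (coefficients in siemens):
  1.213·V_1 - 0.00006667·V_2 - 0.2128·V_5 = 15
  0.06348·V_2 - 0.00006667·V_1 - 0.0009091·V_3 - 0.0625·V_6 = 0
  0.01·V_3 - 0.0009091·V_2 = 0
  0.3659·V_4 - 0.1333·V_5 = 3.488
  0.3961·V_5 - 0.2128·V_1 - 0.1333·V_4 - 0.05·V_6 = 0
  0.1129·V_6 - 0.0625·V_2 - 0.05·V_5 = 0
Solving these 6 simultaneous equations (Gaussian elimination) gives:
  V_1 = 14.99 V, V_2 = 14.38 V, V_3 = 1.308 V, V_4 = 14.97 V
  V_5 = 14.93 V, V_6 = 14.57 V
The requested potential is V_4 = 14.97 V.

Final answer: V_4 = 14.97 V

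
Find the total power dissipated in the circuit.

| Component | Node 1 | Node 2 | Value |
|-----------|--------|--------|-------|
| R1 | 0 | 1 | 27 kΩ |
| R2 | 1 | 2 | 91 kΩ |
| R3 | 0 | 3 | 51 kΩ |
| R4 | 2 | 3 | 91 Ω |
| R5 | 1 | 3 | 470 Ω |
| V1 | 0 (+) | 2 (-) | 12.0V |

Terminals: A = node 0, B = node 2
Nodal analysis, taking node 2 as the 0 V reference.
Source V1 fixes V_0 = 12 V.
KCL at each unknown node (sum of currents leaving = 0; resistances in Ω):
  Node 1: (V_1 - 12)/27000 + (V_1 - 0)/91000 + (V_1 - V_3)/470 = 0
  Node 3: (V_3 - 12)/51000 + (V_3 - 0)/91 + (V_3 - V_1)/470 = 0
Collecting terms (coefficients in siemens):
  0.002176·V_1 - 0.002128·V_3 = 0.0004444
  0.01314·V_3 - 0.002128·V_1 = 0.0002353
Determinant D = (0.002176)(0.01314) - (-0.002128)(-0.002128) = 0.00002405
V_1 = [(0.0004444)(0.01314) - (-0.002128)(0.0002353)]/D = 0.2635 V
V_3 = [(0.002176)(0.0002353) - (0.0004444)(-0.002128)]/D = 0.0606 V
Power in each resistor, P = (ΔV)²/R:
  P_R1 = (12 - 0.2635)²/27000 = 0.005102 W
  P_R2 = (0.2635 - 0)²/91000 = 0.0000007632 W
  P_R3 = (12 - 0.0606)²/51000 = 0.002795 W
  P_R4 = (0 - 0.0606)²/91 = 0.00004035 W
  P_R5 = (0.2635 - 0.0606)²/470 = 0.00008763 W
P_total = P_R1 + P_R2 + P_R3 + P_R4 + P_R5 = 0.008025 W

Final answer: 0.008025 W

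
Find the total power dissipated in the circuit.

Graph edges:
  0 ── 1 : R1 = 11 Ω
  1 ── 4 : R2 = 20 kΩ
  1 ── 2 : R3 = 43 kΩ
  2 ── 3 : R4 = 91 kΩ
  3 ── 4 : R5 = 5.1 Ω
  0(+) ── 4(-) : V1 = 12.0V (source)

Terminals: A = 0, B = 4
Nodal analysis, taking node 4 as the 0 V reference.
Source V1 fixes V_0 = 12 V.
KCL at each unknown node (sum of currents leaving = 0; resistances in Ω):
  Node 1: (V_1 - 12)/11 + (V_1 - 0)/20000 + (V_1 - V_2)/43000 = 0
  Node 2: (V_2 - V_1)/43000 + (V_2 - V_3)/91000 = 0
  Node 3: (V_3 - V_2)/91000 + (V_3 - 0)/5.1 = 0
Collecting terms (coefficients in siemens):
  0.09098·V_1 - 0.00002326·V_2 = 1.091
  0.00003424·V_2 - 0.00002326·V_1 - 0.00001099·V_3 = 0
  0.1961·V_3 - 0.00001099·V_2 = 0
Solving these 3 simultaneous equations (Gaussian elimination) gives:
  V_1 = 11.99 V, V_2 = 8.144 V, V_3 = 0.0004564 V
Power in each resistor, P = (ΔV)²/R:
  P_R1 = (12 - 11.99)²/11 = 0.000005224 W
  P_R2 = (11.99 - 0)²/20000 = 0.007191 W
  P_R3 = (11.99 - 8.144)²/43000 = 0.0003444 W
  P_R4 = (8.144 - 0.0004564)²/91000 = 0.0007288 W
  P_R5 = (0.0004564 - 0)²/5.1 = 0.00000004085 W
P_total = P_R1 + P_R2 + P_R3 + P_R4 + P_R5 = 0.008269 W

Final answer: 0.008269 W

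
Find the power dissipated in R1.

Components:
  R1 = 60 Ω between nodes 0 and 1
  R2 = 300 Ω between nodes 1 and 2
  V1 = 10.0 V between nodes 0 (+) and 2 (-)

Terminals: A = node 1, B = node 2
Nodal analysis, taking node 2 as the 0 V reference.
Source V1 fixes V_0 = 10 V.
KCL at each unknown node (sum of currents leaving = 0; resistances in Ω):
  Node 1: (V_1 - 10)/60 + (V_1 - 0)/300 = 0
Collecting terms: 0.02 × V_1 = 0.1667  =>  V_1 = 8.333 V
I_R1 = (V_0 - V_1)/R1 = (10 - 8.333)/60 = 0.02778 A
P_R1 = I_R1² × R1 = (0.02778)² × 60 = 0.0463 W

Final answer: 0.0463 W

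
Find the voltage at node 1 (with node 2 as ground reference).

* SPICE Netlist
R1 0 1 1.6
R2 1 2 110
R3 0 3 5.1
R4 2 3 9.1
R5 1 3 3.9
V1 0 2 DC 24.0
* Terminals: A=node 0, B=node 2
Nodal analysis, taking node 2 as the 0 V reference.
Source V1 fixes V_0 = 24 V.
KCL at each unknown node (sum of currents leaving = 0; resistances in Ω):
  Node 1: (V_1 - 24)/1.6 + (V_1 - 0)/110 + (V_1 - V_3)/3.9 = 0
  Node 3: (V_3 - 24)/5.1 + (V_3 - 0)/9.1 + (V_3 - V_1)/3.9 = 0
Collecting terms (coefficients in siemens):
  0.8905·V_1 - 0.2564·V_3 = 15
  0.5624·V_3 - 0.2564·V_1 = 4.706
Determinant D = (0.8905)(0.5624) - (-0.2564)(-0.2564) = 0.4351
V_1 = [(15)(0.5624) - (-0.2564)(4.706)]/D = 22.16 V
V_3 = [(0.8905)(4.706) - (15)(-0.2564)]/D = 18.47 V
The requested potential is V_1 = 22.16 V.

Final answer: V_1 = 22.16 V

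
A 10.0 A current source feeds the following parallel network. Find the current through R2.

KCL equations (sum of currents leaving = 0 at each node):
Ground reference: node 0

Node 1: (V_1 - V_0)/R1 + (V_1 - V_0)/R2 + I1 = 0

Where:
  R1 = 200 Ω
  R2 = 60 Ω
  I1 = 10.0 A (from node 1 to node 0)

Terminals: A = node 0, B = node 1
All resistors sit directly between nodes 0 and 1, so they are in parallel and share one voltage V; the full source current 10 A splits among them.
1/R_par = 1/200 + 1/60 = 0.02167 S  =>  R_par = 46.15 Ω
V = I × R_par = 10 × 46.15 = 461.5 V
I_R2 = V/R2 = 461.5/60 = 7.692 A

Final answer: 7.692 A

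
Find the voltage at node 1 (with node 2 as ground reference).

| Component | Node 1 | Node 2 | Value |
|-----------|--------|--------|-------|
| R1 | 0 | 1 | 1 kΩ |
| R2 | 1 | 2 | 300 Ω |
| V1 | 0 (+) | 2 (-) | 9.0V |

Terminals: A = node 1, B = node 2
Nodal analysis, taking node 2 as the 0 V reference.
Source V1 fixes V_0 = 9 V.
KCL at each unknown node (sum of currents leaving = 0; resistances in Ω):
  Node 1: (V_1 - 9)/1000 + (V_1 - 0)/300 = 0
Collecting terms: 0.004333 × V_1 = 0.009  =>  V_1 = 2.077 V
The requested potential is V_1 = 2.077 V.

Final answer: V_1 = 2.077 V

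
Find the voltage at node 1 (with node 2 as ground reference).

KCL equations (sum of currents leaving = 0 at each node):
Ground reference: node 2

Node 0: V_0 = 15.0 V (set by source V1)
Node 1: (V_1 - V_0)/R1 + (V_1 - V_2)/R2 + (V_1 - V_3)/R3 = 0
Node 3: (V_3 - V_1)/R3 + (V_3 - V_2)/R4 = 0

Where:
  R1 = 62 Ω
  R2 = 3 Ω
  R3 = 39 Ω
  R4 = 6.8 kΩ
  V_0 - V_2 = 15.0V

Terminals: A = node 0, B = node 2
Nodal analysis, taking node 2 as the 0 V reference.
Source V1 fixes V_0 = 15 V.
KCL at each unknown node (sum of currents leaving = 0; resistances in Ω):
  Node 1: (V_1 - 15)/62 + (V_1 - 0)/3 + (V_1 - V_3)/39 = 0
  Node 3: (V_3 - V_1)/39 + (V_3 - 0)/6800 = 0
Collecting terms (coefficients in siemens):
  0.3751·V_1 - 0.02564·V_3 = 0.2419
  0.02579·V_3 - 0.02564·V_1 = 0
Determinant D = (0.3751)(0.02579) - (-0.02564)(-0.02564) = 0.009016
V_1 = [(0.2419)(0.02579) - (-0.02564)(0)]/D = 0.692 V
V_3 = [(0.3751)(0) - (0.2419)(-0.02564)]/D = 0.6881 V
The requested potential is V_1 = 0.692 V.

Final answer: V_1 = 0.692 V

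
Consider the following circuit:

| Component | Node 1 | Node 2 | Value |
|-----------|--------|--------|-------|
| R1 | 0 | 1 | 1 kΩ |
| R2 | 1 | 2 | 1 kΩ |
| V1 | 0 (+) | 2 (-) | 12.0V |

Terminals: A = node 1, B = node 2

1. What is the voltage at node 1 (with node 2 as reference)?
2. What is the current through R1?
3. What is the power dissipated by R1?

Nodal analysis, taking node 2 as the 0 V reference.
Source V1 fixes V_0 = 12 V.
KCL at each unknown node (sum of currents leaving = 0; resistances in Ω):
  Node 1: (V_1 - 12)/1000 + (V_1 - 0)/1000 = 0
Collecting terms: 0.002 × V_1 = 0.012  =>  V_1 = 6 V
Part 1:
  Read off the nodal solution: V_1 = 6 V
Part 2:
  I_R1 = (V_0 - V_1)/R1 = (12 - 6)/1000 = 0.006 A
  Magnitude: I_R1 = 0.006 A
Part 3:
  I_R1 = (V_0 - V_1)/R1 = (12 - 6)/1000 = 0.006 A
  P_R1 = I_R1² × R1 = (0.006)² × 1000 = 0.036 W

Final answers:
1. V_1 = 6 V
2. I_R1 = 0.006 A
3. P_R1 = 0.036 W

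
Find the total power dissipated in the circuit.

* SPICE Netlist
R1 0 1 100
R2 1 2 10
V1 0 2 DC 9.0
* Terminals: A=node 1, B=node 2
Nodal analysis, taking node 2 as the 0 V reference.
Source V1 fixes V_0 = 9 V.
KCL at each unknown node (sum of currents leaving = 0; resistances in Ω):
  Node 1: (V_1 - 9)/100 + (V_1 - 0)/10 = 0
Collecting terms: 0.11 × V_1 = 0.09  =>  V_1 = 0.8182 V
Power in each resistor, P = (ΔV)²/R:
  P_R1 = (9 - 0.8182)²/100 = 0.6694 W
  P_R2 = (0.8182 - 0)²/10 = 0.06694 W
P_total = P_R1 + P_R2 = 0.7364 W

Final answer: 0.7364 W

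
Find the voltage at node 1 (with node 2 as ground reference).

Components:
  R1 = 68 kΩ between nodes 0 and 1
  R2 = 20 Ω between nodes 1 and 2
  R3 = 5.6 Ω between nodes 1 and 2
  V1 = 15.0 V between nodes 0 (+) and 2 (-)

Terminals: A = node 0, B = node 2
Nodal analysis, taking node 2 as the 0 V reference.
Source V1 fixes V_0 = 15 V.
KCL at each unknown node (sum of currents leaving = 0; resistances in Ω):
  Node 1: (V_1 - 15)/68000 + (V_1 - 0)/20 + (V_1 - 0)/5.6 = 0
Collecting terms: 0.2286 × V_1 = 0.0002206  =>  V_1 = 0.000965 V
The requested potential is V_1 = 0.000965 V.

Final answer: V_1 = 0.000965 V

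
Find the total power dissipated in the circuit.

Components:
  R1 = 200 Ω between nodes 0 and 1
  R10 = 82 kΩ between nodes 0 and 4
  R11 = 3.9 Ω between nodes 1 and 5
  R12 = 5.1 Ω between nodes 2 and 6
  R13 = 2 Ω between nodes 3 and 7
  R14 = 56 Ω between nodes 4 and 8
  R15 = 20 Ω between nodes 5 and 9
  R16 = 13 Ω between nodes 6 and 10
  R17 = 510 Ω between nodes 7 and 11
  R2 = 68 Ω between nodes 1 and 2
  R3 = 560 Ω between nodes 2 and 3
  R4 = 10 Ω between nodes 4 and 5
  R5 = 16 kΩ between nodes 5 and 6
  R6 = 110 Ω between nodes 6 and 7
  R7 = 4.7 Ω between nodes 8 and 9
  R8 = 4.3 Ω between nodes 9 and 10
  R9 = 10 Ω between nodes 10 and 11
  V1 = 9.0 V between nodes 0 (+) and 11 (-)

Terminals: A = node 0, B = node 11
Nodal analysis, taking node 11 as the 0 V reference.
Source V1 fixes V_0 = 9 V.
KCL at each unknown node (sum of currents leaving = 0; resistances in Ω):
  Node 1: (V_1 - 9)/200 + (V_1 - V_2)/68 + (V_1 - V_5)/3.9 = 0
  Node 2: (V_2 - V_1)/68 + (V_2 - V_3)/560 + (V_2 - V_6)/5.1 = 0
  Node 3: (V_3 - V_2)/560 + (V_3 - V_7)/2 = 0
  Node 4: (V_4 - V_5)/10 + (V_4 - 9)/82000 + (V_4 - V_8)/56 = 0
  Node 5: (V_5 - V_4)/10 + (V_5 - V_6)/16000 + (V_5 - V_1)/3.9 + (V_5 - V_9)/20 = 0
  Node 6: (V_6 - V_5)/16000 + (V_6 - V_7)/110 + (V_6 - V_2)/5.1 + (V_6 - V_10)/13 = 0
  Node 7: (V_7 - V_6)/110 + (V_7 - V_3)/2 + (V_7 - 0)/510 = 0
  Node 8: (V_8 - V_9)/4.7 + (V_8 - V_4)/56 = 0
  Node 9: (V_9 - V_8)/4.7 + (V_9 - V_10)/4.3 + (V_9 - V_5)/20 = 0
  Node 10: (V_10 - V_9)/4.3 + (V_10 - 0)/10 + (V_10 - V_6)/13 = 0
Collecting terms (coefficients in siemens):
  0.2761·V_1 - 0.01471·V_2 - 0.2564·V_5 = 0.045
  0.2126·V_2 - 0.01471·V_1 - 0.001786·V_3 - 0.1961·V_6 = 0
  0.5018·V_3 - 0.001786·V_2 - 0.5·V_7 = 0
  0.1179·V_4 - 0.1·V_5 - 0.01786·V_8 = 0.0001098
  0.4065·V_5 - 0.2564·V_1 - 0.1·V_4 - 0.0000625·V_6 - 0.05·V_9 = 0
  0.2822·V_6 - 0.1961·V_2 - 0.0000625·V_5 - 0.009091·V_7 - 0.07692·V_10 = 0
  0.5111·V_7 - 0.5·V_3 - 0.009091·V_6 = 0
  0.2306·V_8 - 0.01786·V_4 - 0.2128·V_9 = 0
  0.4953·V_9 - 0.05·V_5 - 0.2128·V_8 - 0.2326·V_10 = 0
  0.4095·V_10 - 0.07692·V_6 - 0.2326·V_9 = 0
Solving these 10 simultaneous equations (Gaussian elimination) gives:
  V_1 = 1.12 V, V_2 = 0.5319 V, V_3 = 0.4205 V, V_4 = 0.9326 V
  V_5 = 0.9997 V, V_6 = 0.4888 V, V_7 = 0.4201 V, V_8 = 0.5513 V
  V_9 = 0.5193 V, V_10 = 0.3868 V
Power in each resistor, P = (ΔV)²/R:
  P_R1 = (9 - 1.12)²/200 = 0.3105 W
  P_R2 = (1.12 - 0.5319)²/68 = 0.00508 W
  P_R3 = (0.5319 - 0.4205)²/560 = 0.00002216 W
  P_R4 = (0.9326 - 0.9997)²/10 = 0.0004502 W
  P_R5 = (0.9997 - 0.4888)²/16000 = 0.00001631 W
  P_R6 = (0.4888 - 0.4201)²/110 = 0.00004294 W
  P_R7 = (0.5513 - 0.5193)²/4.7 = 0.0002178 W
  P_R8 = (0.5193 - 0.3868)²/4.3 = 0.004086 W
  P_R9 = (0.3868 - 0)²/10 = 0.01496 W
  P_R10 = (9 - 0.9326)²/82000 = 0.0007937 W
  P_R11 = (1.12 - 0.9997)²/3.9 = 0.00369 W
  P_R12 = (0.5319 - 0.4888)²/5.1 = 0.0003636 W
  P_R13 = (0.4205 - 0.4201)²/2 = 0.00000007914 W
  P_R14 = (0.9326 - 0.5513)²/56 = 0.002596 W
  P_R15 = (0.9997 - 0.5193)²/20 = 0.01154 W
  P_R16 = (0.4888 - 0.3868)²/13 = 0.0008013 W
  P_R17 = (0.4201 - 0)²/510 = 0.0003461 W
P_total = P_R1 + P_R2 + P_R3 + P_R4 + P_R5 + P_R6 + P_R7 + P_R8 + P_R9 + P_R10 + P_R11 + P_R12 + P_R13 + P_R14 + P_R15 + P_R16 + P_R17 = 0.3555 W

Final answer: 0.3555 W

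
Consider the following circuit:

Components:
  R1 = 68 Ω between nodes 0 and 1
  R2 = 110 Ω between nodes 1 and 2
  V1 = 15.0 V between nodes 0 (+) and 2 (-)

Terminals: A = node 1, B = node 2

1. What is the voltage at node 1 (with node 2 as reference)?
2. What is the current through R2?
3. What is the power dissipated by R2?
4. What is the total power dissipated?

Nodal analysis, taking node 2 as the 0 V reference.
Source V1 fixes V_0 = 15 V.
KCL at each unknown node (sum of currents leaving = 0; resistances in Ω):
  Node 1: (V_1 - 15)/68 + (V_1 - 0)/110 = 0
Collecting terms: 0.0238 × V_1 = 0.2206  =>  V_1 = 9.27 V
Part 1:
  Read off the nodal solution: V_1 = 9.27 V
Part 2:
  I_R2 = (V_1 - V_2)/R2 = (9.27 - 0)/110 = 0.08427 A
  Magnitude: I_R2 = 0.08427 A
Part 3:
  I_R2 = (V_1 - V_2)/R2 = (9.27 - 0)/110 = 0.08427 A
  P_R2 = I_R2² × R2 = (0.08427)² × 110 = 0.7812 W
Part 4:
  Power in each resistor, P = (ΔV)²/R:
    P_R1 = (15 - 9.27)²/68 = 0.4829 W
    P_R2 = (9.27 - 0)²/110 = 0.7812 W
  P_total = P_R1 + P_R2 = 1.264 W

Final answers:
1. V_1 = 9.27 V
2. I_R2 = 0.08427 A
3. P_R2 = 0.7812 W
4. P_total = 1.264 W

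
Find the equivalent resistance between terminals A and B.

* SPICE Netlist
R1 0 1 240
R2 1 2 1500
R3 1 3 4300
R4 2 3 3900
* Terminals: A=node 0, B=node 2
Reduce the network between node 0 (A) and node 2 (B) by series/parallel combination:
  Rs1 = R3 + R4 (series, joined only at node 3) = 4300 + 3900 = 8200 Ω
  Rp1 = R2 ‖ Rs1 (parallel, both between nodes 1 and 2) = 1/(1/1500 + 1/8200) = 1268 Ω
  Rs2 = R1 + Rp1 (series, joined only at node 1) = 240 + 1268 = 1508 Ω
R_eq = 1.508 kΩ

Final answer: 1.508 kΩ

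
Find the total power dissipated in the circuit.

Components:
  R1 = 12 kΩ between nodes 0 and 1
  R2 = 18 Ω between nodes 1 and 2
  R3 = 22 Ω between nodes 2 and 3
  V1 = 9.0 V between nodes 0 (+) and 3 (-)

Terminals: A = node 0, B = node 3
Nodal analysis, taking node 3 as the 0 V reference.
Source V1 fixes V_0 = 9 V.
KCL at each unknown node (sum of currents leaving = 0; resistances in Ω):
  Node 1: (V_1 - 9)/12000 + (V_1 - V_2)/18 = 0
  Node 2: (V_2 - V_1)/18 + (V_2 - 0)/22 = 0
Collecting terms (coefficients in siemens):
  0.05564·V_1 - 0.05556·V_2 = 0.00075
  0.101·V_2 - 0.05556·V_1 = 0
Determinant D = (0.05564)(0.101) - (-0.05556)(-0.05556) = 0.002534
V_1 = [(0.00075)(0.101) - (-0.05556)(0)]/D = 0.0299 V
V_2 = [(0.05564)(0) - (0.00075)(-0.05556)]/D = 0.01645 V
Power in each resistor, P = (ΔV)²/R:
  P_R1 = (9 - 0.0299)²/12000 = 0.006705 W
  P_R2 = (0.0299 - 0.01645)²/18 = 0.00001006 W
  P_R3 = (0.01645 - 0)²/22 = 0.00001229 W
P_total = P_R1 + P_R2 + P_R3 = 0.006728 W

Final answer: 0.006728 W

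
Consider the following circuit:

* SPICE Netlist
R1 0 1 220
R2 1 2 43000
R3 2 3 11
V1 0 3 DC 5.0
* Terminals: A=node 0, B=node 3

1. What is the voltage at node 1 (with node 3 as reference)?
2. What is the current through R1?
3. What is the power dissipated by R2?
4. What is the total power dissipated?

Nodal analysis, taking node 3 as the 0 V reference.
Source V1 fixes V_0 = 5 V.
KCL at each unknown node (sum of currents leaving = 0; resistances in Ω):
  Node 1: (V_1 - 5)/220 + (V_1 - V_2)/43000 = 0
  Node 2: (V_2 - V_1)/43000 + (V_2 - 0)/11 = 0
Collecting terms (coefficients in siemens):
  0.004569·V_1 - 0.00002326·V_2 = 0.02273
  0.09093·V_2 - 0.00002326·V_1 = 0
Determinant D = (0.004569)(0.09093) - (-0.00002326)(-0.00002326) = 0.0004154
V_1 = [(0.02273)(0.09093) - (-0.00002326)(0)]/D = 4.975 V
V_2 = [(0.004569)(0) - (0.02273)(-0.00002326)]/D = 0.001272 V
Part 1:
  Read off the nodal solution: V_1 = 4.975 V
Part 2:
  I_R1 = (V_0 - V_1)/R1 = (5 - 4.975)/220 = 0.0001157 A
  Magnitude: I_R1 = 0.0001157 A
Part 3:
  I_R2 = (V_1 - V_2)/R2 = (4.975 - 0.001272)/43000 = 0.0001157 A
  P_R2 = I_R2² × R2 = (0.0001157)² × 43000 = 0.0005752 W
Part 4:
  Power in each resistor, P = (ΔV)²/R:
    P_R1 = (5 - 4.975)²/220 = 0.000002943 W
    P_R2 = (4.975 - 0.001272)²/43000 = 0.0005752 W
    P_R3 = (0.001272 - 0)²/11 = 0.0000001471 W
  P_total = P_R1 + P_R2 + P_R3 = 0.0005783 W

Final answers:
1. V_1 = 4.975 V
2. I_R1 = 0.0001157 A
3. P_R2 = 0.0005752 W
4. P_total = 0.0005783 W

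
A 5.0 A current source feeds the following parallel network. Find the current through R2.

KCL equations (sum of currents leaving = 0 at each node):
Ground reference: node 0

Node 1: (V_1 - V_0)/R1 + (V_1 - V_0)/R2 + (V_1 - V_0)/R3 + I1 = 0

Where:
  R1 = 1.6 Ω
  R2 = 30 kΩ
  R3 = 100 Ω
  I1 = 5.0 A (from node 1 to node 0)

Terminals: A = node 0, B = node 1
All resistors sit directly between nodes 0 and 1, so they are in parallel and share one voltage V; the full source current 5 A splits among them.
1/R_par = 1/1.6 + 1/30000 + 1/100 = 0.635 S  =>  R_par = 1.575 Ω
V = I × R_par = 5 × 1.575 = 7.874 V
I_R2 = V/R2 = 7.874/30000 = 0.0002625 A

Final answer: 0.0002625 A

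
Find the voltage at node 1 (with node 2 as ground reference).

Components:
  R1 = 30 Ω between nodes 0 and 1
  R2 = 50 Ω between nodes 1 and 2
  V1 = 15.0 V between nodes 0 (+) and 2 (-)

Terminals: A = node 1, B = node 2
Nodal analysis, taking node 2 as the 0 V reference.
Source V1 fixes V_0 = 15 V.
KCL at each unknown node (sum of currents leaving = 0; resistances in Ω):
  Node 1: (V_1 - 15)/30 + (V_1 - 0)/50 = 0
Collecting terms: 0.05333 × V_1 = 0.5  =>  V_1 = 9.375 V
The requested potential is V_1 = 9.375 V.

Final answer: V_1 = 9.375 V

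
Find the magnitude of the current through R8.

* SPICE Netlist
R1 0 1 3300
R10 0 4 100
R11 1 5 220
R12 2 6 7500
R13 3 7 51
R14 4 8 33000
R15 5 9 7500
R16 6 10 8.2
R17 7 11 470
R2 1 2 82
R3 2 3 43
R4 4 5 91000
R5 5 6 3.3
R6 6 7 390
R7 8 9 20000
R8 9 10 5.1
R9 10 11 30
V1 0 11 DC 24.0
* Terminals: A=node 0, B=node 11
Nodal analysis, taking node 11 as the 0 V reference.
Source V1 fixes V_0 = 24 V.
KCL at each unknown node (sum of currents leaving = 0; resistances in Ω):
  Node 1: (V_1 - 24)/3300 + (V_1 - V_2)/82 + (V_1 - V_5)/220 = 0
  Node 2: (V_2 - V_1)/82 + (V_2 - V_3)/43 + (V_2 - V_6)/7500 = 0
  Node 3: (V_3 - V_2)/43 + (V_3 - V_7)/51 = 0
  Node 4: (V_4 - V_5)/91000 + (V_4 - 24)/100 + (V_4 - V_8)/33000 = 0
  Node 5: (V_5 - V_4)/91000 + (V_5 - V_6)/3.3 + (V_5 - V_1)/220 + (V_5 - V_9)/7500 = 0
  Node 6: (V_6 - V_5)/3.3 + (V_6 - V_7)/390 + (V_6 - V_2)/7500 + (V_6 - V_10)/8.2 = 0
  Node 7: (V_7 - V_6)/390 + (V_7 - V_3)/51 + (V_7 - 0)/470 = 0
  Node 8: (V_8 - V_9)/20000 + (V_8 - V_4)/33000 = 0
  Node 9: (V_9 - V_8)/20000 + (V_9 - V_10)/5.1 + (V_9 - V_5)/7500 = 0
  Node 10: (V_10 - V_9)/5.1 + (V_10 - 0)/30 + (V_10 - V_6)/8.2 = 0
Collecting terms (coefficients in siemens):
  0.01704·V_1 - 0.0122·V_2 - 0.004545·V_5 = 0.007273
  0.03558·V_2 - 0.0122·V_1 - 0.02326·V_3 - 0.0001333·V_6 = 0
  0.04286·V_3 - 0.02326·V_2 - 0.01961·V_7 = 0
  0.01004·V_4 - 0.00001099·V_5 - 0.0000303·V_8 = 0.24
  0.3077·V_5 - 0.004545·V_1 - 0.00001099·V_4 - 0.303·V_6 - 0.0001333·V_9 = 0
  0.4277·V_6 - 0.0001333·V_2 - 0.303·V_5 - 0.002564·V_7 - 0.122·V_10 = 0
  0.0243·V_7 - 0.01961·V_3 - 0.002564·V_6 = 0
  0.0000803·V_8 - 0.0000303·V_4 - 0.00005·V_9 = 0
  0.1963·V_9 - 0.0001333·V_5 - 0.00005·V_8 - 0.1961·V_10 = 0
  0.3514·V_10 - 0.122·V_6 - 0.1961·V_9 = 0
Solving these 10 simultaneous equations (Gaussian elimination) gives:
  V_1 = 1.165 V, V_2 = 0.94 V, V_3 = 0.8261 V, V_4 = 23.93 V
  V_5 = 0.2461 V, V_6 = 0.2315 V, V_7 = 0.691 V, V_8 = 9.146 V
  V_9 = 0.1871 V, V_10 = 0.1847 V
I_R8 = (V_9 - V_10)/R8 = (0.1871 - 0.1847)/5.1 = 0.0004558 A
|I_R8| = 0.0004558 A

Final answer: |I_R8| = 0.0004558 A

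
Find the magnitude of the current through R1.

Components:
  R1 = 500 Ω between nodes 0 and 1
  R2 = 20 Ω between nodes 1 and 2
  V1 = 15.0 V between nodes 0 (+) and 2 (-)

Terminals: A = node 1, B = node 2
Nodal analysis, taking node 2 as the 0 V reference.
Source V1 fixes V_0 = 15 V.
KCL at each unknown node (sum of currents leaving = 0; resistances in Ω):
  Node 1: (V_1 - 15)/500 + (V_1 - 0)/20 = 0
Collecting terms: 0.052 × V_1 = 0.03  =>  V_1 = 0.5769 V
I_R1 = (V_0 - V_1)/R1 = (15 - 0.5769)/500 = 0.02885 A
|I_R1| = 0.02885 A

Final answer: |I_R1| = 0.02885 A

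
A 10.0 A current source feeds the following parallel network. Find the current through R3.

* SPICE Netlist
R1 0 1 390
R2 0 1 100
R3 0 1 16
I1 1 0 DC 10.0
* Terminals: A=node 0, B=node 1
All resistors sit directly between nodes 0 and 1, so they are in parallel and share one voltage V; the full source current 10 A splits among them.
1/R_par = 1/390 + 1/100 + 1/16 = 0.07506 S  =>  R_par = 13.32 Ω
V = I × R_par = 10 × 13.32 = 133.2 V
I_R3 = V/R3 = 133.2/16 = 8.326 A

Final answer: 8.326 A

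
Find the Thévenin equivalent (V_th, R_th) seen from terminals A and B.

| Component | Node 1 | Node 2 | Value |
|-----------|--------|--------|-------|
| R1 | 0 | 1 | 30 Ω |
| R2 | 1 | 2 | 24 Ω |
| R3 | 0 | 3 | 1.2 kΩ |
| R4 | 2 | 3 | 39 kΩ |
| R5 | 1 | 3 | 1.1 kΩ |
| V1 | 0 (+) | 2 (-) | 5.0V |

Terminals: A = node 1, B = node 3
Step 1 — V_th is the open-circuit voltage V_A - V_B (nothing connected across the terminals).
Nodal analysis, taking node 2 as the 0 V reference.
Source V1 fixes V_0 = 5 V.
KCL at each unknown node (sum of currents leaving = 0; resistances in Ω):
  Node 1: (V_1 - 5)/30 + (V_1 - 0)/24 + (V_1 - V_3)/1100 = 0
  Node 3: (V_3 - 5)/1200 + (V_3 - 0)/39000 + (V_3 - V_1)/1100 = 0
Collecting terms (coefficients in siemens):
  0.07591·V_1 - 0.0009091·V_3 = 0.1667
  0.001768·V_3 - 0.0009091·V_1 = 0.004167
Determinant D = (0.07591)(0.001768) - (-0.0009091)(-0.0009091) = 0.0001334
V_1 = [(0.1667)(0.001768) - (-0.0009091)(0.004167)]/D = 2.238 V
V_3 = [(0.07591)(0.004167) - (0.1667)(-0.0009091)]/D = 3.507 V
V_th = V_1 - V_3 = 2.238 - 3.507 = -1.27 V
Step 2 — R_th: zero the source — replace V1 by a short circuit (node 2 merges into node 0) — and find the resistance seen between A (node 1) and B (node 3).
Reduce the network between node 1 (A) and node 3 (B) by series/parallel combination:
  Rp1 = R1 ‖ R2 (parallel, both between nodes 0 and 1) = 1/(1/30 + 1/24) = 13.33 Ω
  Rp2 = R3 ‖ R4 (parallel, both between nodes 0 and 3) = 1/(1/1200 + 1/39000) = 1164 Ω
  Rs1 = Rp1 + Rp2 (series, joined only at node 0) = 13.33 + 1164 = 1178 Ω
  Rp3 = R5 ‖ Rs1 (parallel, both between nodes 1 and 3) = 1/(1/1100 + 1/1178) = 568.7 Ω
R_th = 568.7 Ω

Final answer: V_th = -1.27 V, R_th = 568.7 Ω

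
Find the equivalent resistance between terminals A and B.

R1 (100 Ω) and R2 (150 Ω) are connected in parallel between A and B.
Reduce the network between node 0 (A) and node 1 (B) by series/parallel combination:
  Rp1 = R1 ‖ R2 (parallel, both between nodes 0 and 1) = 1/(1/100 + 1/150) = 60 Ω
R_eq = 60 Ω

Final answer: 60 Ω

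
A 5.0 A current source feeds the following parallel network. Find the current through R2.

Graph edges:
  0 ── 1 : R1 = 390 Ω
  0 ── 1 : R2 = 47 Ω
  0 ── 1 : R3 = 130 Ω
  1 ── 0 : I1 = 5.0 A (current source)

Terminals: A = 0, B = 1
All resistors sit directly between nodes 0 and 1, so they are in parallel and share one voltage V; the full source current 5 A splits among them.
1/R_par = 1/390 + 1/47 + 1/130 = 0.03153 S  =>  R_par = 31.71 Ω
V = I × R_par = 5 × 31.71 = 158.6 V
I_R2 = V/R2 = 158.6/47 = 3.374 A

Final answer: 3.374 A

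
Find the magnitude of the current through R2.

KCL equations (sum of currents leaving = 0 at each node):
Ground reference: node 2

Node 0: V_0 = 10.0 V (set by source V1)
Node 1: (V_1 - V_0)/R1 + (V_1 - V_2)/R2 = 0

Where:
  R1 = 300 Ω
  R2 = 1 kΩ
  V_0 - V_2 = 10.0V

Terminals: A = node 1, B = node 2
Nodal analysis, taking node 2 as the 0 V reference.
Source V1 fixes V_0 = 10 V.
KCL at each unknown node (sum of currents leaving = 0; resistances in Ω):
  Node 1: (V_1 - 10)/300 + (V_1 - 0)/1000 = 0
Collecting terms: 0.004333 × V_1 = 0.03333  =>  V_1 = 7.692 V
I_R2 = (V_1 - V_2)/R2 = (7.692 - 0)/1000 = 0.007692 A
|I_R2| = 0.007692 A

Final answer: |I_R2| = 0.007692 A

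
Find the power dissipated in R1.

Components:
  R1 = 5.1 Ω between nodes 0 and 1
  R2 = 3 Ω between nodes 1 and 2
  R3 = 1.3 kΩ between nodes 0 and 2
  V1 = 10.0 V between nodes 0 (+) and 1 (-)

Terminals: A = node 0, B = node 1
Nodal analysis, taking node 1 as the 0 V reference.
Source V1 fixes V_0 = 10 V.
KCL at each unknown node (sum of currents leaving = 0; resistances in Ω):
  Node 2: (V_2 - 0)/3 + (V_2 - 10)/1300 = 0
Collecting terms: 0.3341 × V_2 = 0.007692  =>  V_2 = 0.02302 V
I_R1 = (V_0 - V_1)/R1 = (10 - 0)/5.1 = 1.961 A
P_R1 = I_R1² × R1 = (1.961)² × 5.1 = 19.61 W

Final answer: 19.61 W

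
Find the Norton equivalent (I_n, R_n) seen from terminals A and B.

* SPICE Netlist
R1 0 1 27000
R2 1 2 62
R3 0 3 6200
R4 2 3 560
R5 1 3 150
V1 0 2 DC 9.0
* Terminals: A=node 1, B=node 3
Find the Thévenin equivalent first; then I_n = V_th/R_th and R_n = R_th.
Step 1 — V_th is the open-circuit voltage V_A - V_B (nothing connected across the terminals).
Nodal analysis, taking node 2 as the 0 V reference.
Source V1 fixes V_0 = 9 V.
KCL at each unknown node (sum of currents leaving = 0; resistances in Ω):
  Node 1: (V_1 - 9)/27000 + (V_1 - 0)/62 + (V_1 - V_3)/150 = 0
  Node 3: (V_3 - 9)/6200 + (V_3 - 0)/560 + (V_3 - V_1)/150 = 0
Collecting terms (coefficients in siemens):
  0.02283·V_1 - 0.006667·V_3 = 0.0003333
  0.008614·V_3 - 0.006667·V_1 = 0.001452
Determinant D = (0.02283)(0.008614) - (-0.006667)(-0.006667) = 0.0001522
V_1 = [(0.0003333)(0.008614) - (-0.006667)(0.001452)]/D = 0.08243 V
V_3 = [(0.02283)(0.001452) - (0.0003333)(-0.006667)]/D = 0.2323 V
V_th = V_1 - V_3 = 0.08243 - 0.2323 = -0.1499 V
Step 2 — R_th: zero the source — replace V1 by a short circuit (node 2 merges into node 0) — and find the resistance seen between A (node 1) and B (node 3).
Reduce the network between node 1 (A) and node 3 (B) by series/parallel combination:
  Rp1 = R1 ‖ R2 (parallel, both between nodes 0 and 1) = 1/(1/27000 + 1/62) = 61.86 Ω
  Rp2 = R3 ‖ R4 (parallel, both between nodes 0 and 3) = 1/(1/6200 + 1/560) = 513.6 Ω
  Rs1 = Rp1 + Rp2 (series, joined only at node 0) = 61.86 + 513.6 = 575.5 Ω
  Rp3 = R5 ‖ Rs1 (parallel, both between nodes 1 and 3) = 1/(1/150 + 1/575.5) = 119 Ω
R_th = 119 Ω
I_n = V_th/R_th = -0.1499/119 = -0.00126 A, and R_n = R_th = 119 Ω

Final answer: I_n = -0.00126 A, R_n = 119 Ω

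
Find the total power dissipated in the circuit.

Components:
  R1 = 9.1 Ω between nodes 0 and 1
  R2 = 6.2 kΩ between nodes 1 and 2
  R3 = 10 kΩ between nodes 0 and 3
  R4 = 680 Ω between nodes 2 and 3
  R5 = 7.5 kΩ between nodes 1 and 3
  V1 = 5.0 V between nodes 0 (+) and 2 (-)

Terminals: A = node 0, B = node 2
Nodal analysis, taking node 2 as the 0 V reference.
Source V1 fixes V_0 = 5 V.
KCL at each unknown node (sum of currents leaving = 0; resistances in Ω):
  Node 1: (V_1 - 5)/9.1 + (V_1 - 0)/6200 + (V_1 - V_3)/7500 = 0
  Node 3: (V_3 - 5)/10000 + (V_3 - 0)/680 + (V_3 - V_1)/7500 = 0
Collecting terms (coefficients in siemens):
  0.1102·V_1 - 0.0001333·V_3 = 0.5495
  0.001704·V_3 - 0.0001333·V_1 = 0.0005
Determinant D = (0.1102)(0.001704) - (-0.0001333)(-0.0001333) = 0.0001877
V_1 = [(0.5495)(0.001704) - (-0.0001333)(0.0005)]/D = 4.987 V
V_3 = [(0.1102)(0.0005) - (0.5495)(-0.0001333)]/D = 0.6837 V
Power in each resistor, P = (ΔV)²/R:
  P_R1 = (5 - 4.987)²/9.1 = 0.00001729 W
  P_R2 = (4.987 - 0)²/6200 = 0.004012 W
  P_R3 = (5 - 0.6837)²/10000 = 0.001863 W
  P_R4 = (0 - 0.6837)²/680 = 0.0006874 W
  P_R5 = (4.987 - 0.6837)²/7500 = 0.00247 W
P_total = P_R1 + P_R2 + P_R3 + P_R4 + P_R5 = 0.009049 W

Final answer: 0.009049 W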